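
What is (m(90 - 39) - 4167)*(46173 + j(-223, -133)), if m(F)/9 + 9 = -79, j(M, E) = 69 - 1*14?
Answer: -229244652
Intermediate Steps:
j(M, E) = 55 (j(M, E) = 69 - 14 = 55)
m(F) = -792 (m(F) = -81 + 9*(-79) = -81 - 711 = -792)
(m(90 - 39) - 4167)*(46173 + j(-223, -133)) = (-792 - 4167)*(46173 + 55) = -4959*46228 = -229244652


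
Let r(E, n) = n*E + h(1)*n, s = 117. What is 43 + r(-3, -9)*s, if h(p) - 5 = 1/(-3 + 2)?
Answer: -1010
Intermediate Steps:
h(p) = 4 (h(p) = 5 + 1/(-3 + 2) = 5 + 1/(-1) = 5 - 1 = 4)
r(E, n) = 4*n + E*n (r(E, n) = n*E + 4*n = E*n + 4*n = 4*n + E*n)
43 + r(-3, -9)*s = 43 - 9*(4 - 3)*117 = 43 - 9*1*117 = 43 - 9*117 = 43 - 1053 = -1010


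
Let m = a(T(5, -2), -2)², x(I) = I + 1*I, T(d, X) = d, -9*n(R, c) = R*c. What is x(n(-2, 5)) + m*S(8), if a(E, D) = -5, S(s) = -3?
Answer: -655/9 ≈ -72.778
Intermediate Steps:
n(R, c) = -R*c/9
x(I) = 2*I (x(I) = I + I = 2*I)
m = 25 (m = (-5)² = 25)
x(n(-2, 5)) + m*S(8) = 2*(-⅑*(-2)*5) + 25*(-3) = 2*(10/9) - 75 = 20/9 - 75 = -655/9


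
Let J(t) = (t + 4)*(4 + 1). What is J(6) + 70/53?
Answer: 2720/53 ≈ 51.321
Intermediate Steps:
J(t) = 20 + 5*t (J(t) = (4 + t)*5 = 20 + 5*t)
J(6) + 70/53 = (20 + 5*6) + 70/53 = (20 + 30) + (1/53)*70 = 50 + 70/53 = 2720/53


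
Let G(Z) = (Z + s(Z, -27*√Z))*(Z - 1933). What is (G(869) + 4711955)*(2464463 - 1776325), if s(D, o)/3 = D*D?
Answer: -1656132484971074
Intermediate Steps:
s(D, o) = 3*D² (s(D, o) = 3*(D*D) = 3*D²)
G(Z) = (-1933 + Z)*(Z + 3*Z²) (G(Z) = (Z + 3*Z²)*(Z - 1933) = (Z + 3*Z²)*(-1933 + Z) = (-1933 + Z)*(Z + 3*Z²))
(G(869) + 4711955)*(2464463 - 1776325) = (869*(-1933 - 5798*869 + 3*869²) + 4711955)*(2464463 - 1776325) = (869*(-1933 - 5038462 + 3*755161) + 4711955)*688138 = (869*(-1933 - 5038462 + 2265483) + 4711955)*688138 = (869*(-2774912) + 4711955)*688138 = (-2411398528 + 4711955)*688138 = -2406686573*688138 = -1656132484971074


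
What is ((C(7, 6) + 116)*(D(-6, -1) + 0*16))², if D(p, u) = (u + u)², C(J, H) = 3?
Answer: 226576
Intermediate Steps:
D(p, u) = 4*u² (D(p, u) = (2*u)² = 4*u²)
((C(7, 6) + 116)*(D(-6, -1) + 0*16))² = ((3 + 116)*(4*(-1)² + 0*16))² = (119*(4*1 + 0))² = (119*(4 + 0))² = (119*4)² = 476² = 226576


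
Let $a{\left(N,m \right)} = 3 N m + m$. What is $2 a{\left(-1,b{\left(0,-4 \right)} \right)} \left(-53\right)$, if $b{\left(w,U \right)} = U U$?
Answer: $3392$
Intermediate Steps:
$b{\left(w,U \right)} = U^{2}$
$a{\left(N,m \right)} = m + 3 N m$ ($a{\left(N,m \right)} = 3 N m + m = m + 3 N m$)
$2 a{\left(-1,b{\left(0,-4 \right)} \right)} \left(-53\right) = 2 \left(-4\right)^{2} \left(1 + 3 \left(-1\right)\right) \left(-53\right) = 2 \cdot 16 \left(1 - 3\right) \left(-53\right) = 2 \cdot 16 \left(-2\right) \left(-53\right) = 2 \left(-32\right) \left(-53\right) = \left(-64\right) \left(-53\right) = 3392$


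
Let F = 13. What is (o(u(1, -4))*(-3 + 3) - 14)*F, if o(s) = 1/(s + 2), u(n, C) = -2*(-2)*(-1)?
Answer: -182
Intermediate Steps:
u(n, C) = -4 (u(n, C) = 4*(-1) = -4)
o(s) = 1/(2 + s)
(o(u(1, -4))*(-3 + 3) - 14)*F = ((-3 + 3)/(2 - 4) - 14)*13 = (0/(-2) - 14)*13 = (-½*0 - 14)*13 = (0 - 14)*13 = -14*13 = -182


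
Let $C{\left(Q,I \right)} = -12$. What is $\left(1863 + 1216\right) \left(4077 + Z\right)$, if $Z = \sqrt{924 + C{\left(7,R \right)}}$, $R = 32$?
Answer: $12553083 + 12316 \sqrt{57} \approx 1.2646 \cdot 10^{7}$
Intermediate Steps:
$Z = 4 \sqrt{57}$ ($Z = \sqrt{924 - 12} = \sqrt{912} = 4 \sqrt{57} \approx 30.199$)
$\left(1863 + 1216\right) \left(4077 + Z\right) = \left(1863 + 1216\right) \left(4077 + 4 \sqrt{57}\right) = 3079 \left(4077 + 4 \sqrt{57}\right) = 12553083 + 12316 \sqrt{57}$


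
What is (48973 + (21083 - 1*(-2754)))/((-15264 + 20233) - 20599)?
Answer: -2427/521 ≈ -4.6583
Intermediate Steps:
(48973 + (21083 - 1*(-2754)))/((-15264 + 20233) - 20599) = (48973 + (21083 + 2754))/(4969 - 20599) = (48973 + 23837)/(-15630) = 72810*(-1/15630) = -2427/521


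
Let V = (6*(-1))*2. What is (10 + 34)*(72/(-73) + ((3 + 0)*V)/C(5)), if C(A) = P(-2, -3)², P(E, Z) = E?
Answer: -32076/73 ≈ -439.40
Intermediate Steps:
V = -12 (V = -6*2 = -12)
C(A) = 4 (C(A) = (-2)² = 4)
(10 + 34)*(72/(-73) + ((3 + 0)*V)/C(5)) = (10 + 34)*(72/(-73) + ((3 + 0)*(-12))/4) = 44*(72*(-1/73) + (3*(-12))*(¼)) = 44*(-72/73 - 36*¼) = 44*(-72/73 - 9) = 44*(-729/73) = -32076/73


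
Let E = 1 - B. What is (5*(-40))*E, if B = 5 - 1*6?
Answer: -400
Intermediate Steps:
B = -1 (B = 5 - 6 = -1)
E = 2 (E = 1 - 1*(-1) = 1 + 1 = 2)
(5*(-40))*E = (5*(-40))*2 = -200*2 = -400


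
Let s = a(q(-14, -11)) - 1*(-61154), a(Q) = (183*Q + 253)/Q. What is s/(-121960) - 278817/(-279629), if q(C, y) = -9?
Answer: 1083907159/2192371254 ≈ 0.49440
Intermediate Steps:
a(Q) = (253 + 183*Q)/Q
s = 551780/9 (s = (183 + 253/(-9)) - 1*(-61154) = (183 + 253*(-1/9)) + 61154 = (183 - 253/9) + 61154 = 1394/9 + 61154 = 551780/9 ≈ 61309.)
s/(-121960) - 278817/(-279629) = (551780/9)/(-121960) - 278817/(-279629) = (551780/9)*(-1/121960) - 278817*(-1/279629) = -27589/54882 + 39831/39947 = 1083907159/2192371254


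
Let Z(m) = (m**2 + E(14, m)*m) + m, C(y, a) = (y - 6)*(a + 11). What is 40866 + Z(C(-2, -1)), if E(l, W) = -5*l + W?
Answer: 59186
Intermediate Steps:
C(y, a) = (-6 + y)*(11 + a)
E(l, W) = W - 5*l
Z(m) = m + m**2 + m*(-70 + m) (Z(m) = (m**2 + (m - 5*14)*m) + m = (m**2 + (m - 70)*m) + m = (m**2 + (-70 + m)*m) + m = (m**2 + m*(-70 + m)) + m = m + m**2 + m*(-70 + m))
40866 + Z(C(-2, -1)) = 40866 + (-66 - 6*(-1) + 11*(-2) - 1*(-2))*(-69 + 2*(-66 - 6*(-1) + 11*(-2) - 1*(-2))) = 40866 + (-66 + 6 - 22 + 2)*(-69 + 2*(-66 + 6 - 22 + 2)) = 40866 - 80*(-69 + 2*(-80)) = 40866 - 80*(-69 - 160) = 40866 - 80*(-229) = 40866 + 18320 = 59186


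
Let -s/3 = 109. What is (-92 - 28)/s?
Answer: 40/109 ≈ 0.36697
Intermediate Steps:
s = -327 (s = -3*109 = -327)
(-92 - 28)/s = (-92 - 28)/(-327) = -1/327*(-120) = 40/109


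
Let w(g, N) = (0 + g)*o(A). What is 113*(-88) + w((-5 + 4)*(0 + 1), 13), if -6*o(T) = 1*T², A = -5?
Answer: -59639/6 ≈ -9939.8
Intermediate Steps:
o(T) = -T²/6
w(g, N) = -25*g/6 (w(g, N) = (0 + g)*(-⅙*(-5)²) = g*(-⅙*25) = g*(-25/6) = -25*g/6)
113*(-88) + w((-5 + 4)*(0 + 1), 13) = 113*(-88) - 25*(-5 + 4)*(0 + 1)/6 = -9944 - (-25)/6 = -9944 - 25/6*(-1) = -9944 + 25/6 = -59639/6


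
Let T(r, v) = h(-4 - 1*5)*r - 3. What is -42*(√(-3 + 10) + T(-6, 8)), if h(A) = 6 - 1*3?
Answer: 882 - 42*√7 ≈ 770.88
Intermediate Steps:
h(A) = 3 (h(A) = 6 - 3 = 3)
T(r, v) = -3 + 3*r (T(r, v) = 3*r - 3 = -3 + 3*r)
-42*(√(-3 + 10) + T(-6, 8)) = -42*(√(-3 + 10) + (-3 + 3*(-6))) = -42*(√7 + (-3 - 18)) = -42*(√7 - 21) = -42*(-21 + √7) = 882 - 42*√7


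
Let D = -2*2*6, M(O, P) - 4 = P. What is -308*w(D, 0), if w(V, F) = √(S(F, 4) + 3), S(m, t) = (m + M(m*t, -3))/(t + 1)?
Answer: -1232*√5/5 ≈ -550.97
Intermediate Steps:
M(O, P) = 4 + P
S(m, t) = (1 + m)/(1 + t) (S(m, t) = (m + (4 - 3))/(t + 1) = (m + 1)/(1 + t) = (1 + m)/(1 + t))
D = -24 (D = -4*6 = -24)
w(V, F) = √(16/5 + F/5) (w(V, F) = √((1 + F)/(1 + 4) + 3) = √((1 + F)/5 + 3) = √((⅕ + F/5) + 3) = √(16/5 + F/5))
-308*w(D, 0) = -308*√(80 + 5*0)/5 = -308*√(80 + 0)/5 = -308*√80/5 = -308*4*√5/5 = -1232*√5/5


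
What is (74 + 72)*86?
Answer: 12556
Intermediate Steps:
(74 + 72)*86 = 146*86 = 12556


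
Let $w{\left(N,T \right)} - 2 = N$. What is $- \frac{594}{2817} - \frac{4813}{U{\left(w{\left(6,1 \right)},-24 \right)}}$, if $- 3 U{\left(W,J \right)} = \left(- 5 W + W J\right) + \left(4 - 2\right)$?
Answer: $- \frac{4534587}{71990} \approx -62.989$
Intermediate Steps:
$w{\left(N,T \right)} = 2 + N$
$U{\left(W,J \right)} = - \frac{2}{3} + \frac{5 W}{3} - \frac{J W}{3}$ ($U{\left(W,J \right)} = - \frac{\left(- 5 W + W J\right) + \left(4 - 2\right)}{3} = - \frac{\left(- 5 W + J W\right) + 2}{3} = - \frac{2 - 5 W + J W}{3} = - \frac{2}{3} + \frac{5 W}{3} - \frac{J W}{3}$)
$- \frac{594}{2817} - \frac{4813}{U{\left(w{\left(6,1 \right)},-24 \right)}} = - \frac{594}{2817} - \frac{4813}{- \frac{2}{3} + \frac{5 \left(2 + 6\right)}{3} - - 8 \left(2 + 6\right)} = \left(-594\right) \frac{1}{2817} - \frac{4813}{- \frac{2}{3} + \frac{5}{3} \cdot 8 - \left(-8\right) 8} = - \frac{66}{313} - \frac{4813}{- \frac{2}{3} + \frac{40}{3} + 64} = - \frac{66}{313} - \frac{4813}{\frac{230}{3}} = - \frac{66}{313} - \frac{14439}{230} = - \frac{4534587}{71990}$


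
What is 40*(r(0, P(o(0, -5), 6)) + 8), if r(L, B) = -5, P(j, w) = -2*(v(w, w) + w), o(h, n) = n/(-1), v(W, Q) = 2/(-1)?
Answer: 120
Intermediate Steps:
v(W, Q) = -2 (v(W, Q) = 2*(-1) = -2)
o(h, n) = -n (o(h, n) = n*(-1) = -n)
P(j, w) = 4 - 2*w (P(j, w) = -2*(-2 + w) = 4 - 2*w)
40*(r(0, P(o(0, -5), 6)) + 8) = 40*(-5 + 8) = 40*3 = 120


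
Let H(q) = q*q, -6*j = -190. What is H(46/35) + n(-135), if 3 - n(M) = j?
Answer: -99002/3675 ≈ -26.939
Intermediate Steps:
j = 95/3 (j = -⅙*(-190) = 95/3 ≈ 31.667)
n(M) = -86/3 (n(M) = 3 - 1*95/3 = 3 - 95/3 = -86/3)
H(q) = q²
H(46/35) + n(-135) = (46/35)² - 86/3 = 2116/1225 - 86/3 = -99002/3675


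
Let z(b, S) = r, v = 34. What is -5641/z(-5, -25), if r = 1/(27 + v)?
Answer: -344101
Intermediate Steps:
r = 1/61 (r = 1/(27 + 34) = 1/61 ≈ 0.016393)
z(b, S) = 1/61
-5641/z(-5, -25) = -5641/1/61 = -5641*61 = -344101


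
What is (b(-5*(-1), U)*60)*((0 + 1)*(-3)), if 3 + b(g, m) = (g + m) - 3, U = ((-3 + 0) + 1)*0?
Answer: 180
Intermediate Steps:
U = 0 (U = (-3 + 1)*0 = -2*0 = 0)
b(g, m) = -6 + g + m (b(g, m) = -3 + ((g + m) - 3) = -3 + (-3 + g + m) = -6 + g + m)
(b(-5*(-1), U)*60)*((0 + 1)*(-3)) = ((-6 - 5*(-1) + 0)*60)*((0 + 1)*(-3)) = ((-6 + 5 + 0)*60)*(1*(-3)) = -1*60*(-3) = -60*(-3) = 180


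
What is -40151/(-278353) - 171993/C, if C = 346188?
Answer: -11324991047/32120822788 ≈ -0.35257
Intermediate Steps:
-40151/(-278353) - 171993/C = -40151/(-278353) - 171993/346188 = -40151*(-1/278353) - 171993*1/346188 = 40151/278353 - 57331/115396 = -11324991047/32120822788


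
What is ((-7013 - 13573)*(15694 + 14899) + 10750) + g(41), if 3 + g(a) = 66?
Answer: -629776685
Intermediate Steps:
g(a) = 63 (g(a) = -3 + 66 = 63)
((-7013 - 13573)*(15694 + 14899) + 10750) + g(41) = ((-7013 - 13573)*(15694 + 14899) + 10750) + 63 = (-20586*30593 + 10750) + 63 = (-629787498 + 10750) + 63 = -629776748 + 63 = -629776685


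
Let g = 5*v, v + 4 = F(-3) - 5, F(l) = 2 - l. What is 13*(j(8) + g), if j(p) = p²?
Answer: 572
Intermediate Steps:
v = -4 (v = -4 + ((2 - 1*(-3)) - 5) = -4 + ((2 + 3) - 5) = -4 + (5 - 5) = -4 + 0 = -4)
g = -20 (g = 5*(-4) = -20)
13*(j(8) + g) = 13*(8² - 20) = 13*(64 - 20) = 13*44 = 572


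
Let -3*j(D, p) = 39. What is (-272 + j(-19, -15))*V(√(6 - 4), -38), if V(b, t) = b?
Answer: -285*√2 ≈ -403.05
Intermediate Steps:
j(D, p) = -13 (j(D, p) = -⅓*39 = -13)
(-272 + j(-19, -15))*V(√(6 - 4), -38) = (-272 - 13)*√(6 - 4) = -285*√2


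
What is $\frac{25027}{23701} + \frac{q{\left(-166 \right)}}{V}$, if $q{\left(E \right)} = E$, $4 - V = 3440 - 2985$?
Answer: $\frac{15221543}{10689151} \approx 1.424$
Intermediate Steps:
$V = -451$ ($V = 4 - \left(3440 - 2985\right) = 4 - 455 = -451$)
$\frac{25027}{23701} + \frac{q{\left(-166 \right)}}{V} = \frac{25027}{23701} - \frac{166}{-451} = 25027 \cdot \frac{1}{23701} - - \frac{166}{451} = \frac{25027}{23701} + \frac{166}{451} = \frac{15221543}{10689151}$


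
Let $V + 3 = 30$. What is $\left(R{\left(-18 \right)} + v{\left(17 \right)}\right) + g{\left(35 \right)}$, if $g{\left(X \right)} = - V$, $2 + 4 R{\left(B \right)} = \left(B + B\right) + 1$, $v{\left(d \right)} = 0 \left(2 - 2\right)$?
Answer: $- \frac{145}{4} \approx -36.25$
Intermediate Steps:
$v{\left(d \right)} = 0$ ($v{\left(d \right)} = 0 \cdot 0 = 0$)
$V = 27$ ($V = -3 + 30 = 27$)
$R{\left(B \right)} = - \frac{1}{4} + \frac{B}{2}$ ($R{\left(B \right)} = - \frac{1}{2} + \frac{\left(B + B\right) + 1}{4} = - \frac{1}{2} + \frac{2 B + 1}{4} = - \frac{1}{2} + \frac{1 + 2 B}{4} = - \frac{1}{2} + \left(\frac{1}{4} + \frac{B}{2}\right) = - \frac{1}{4} + \frac{B}{2}$)
$g{\left(X \right)} = -27$ ($g{\left(X \right)} = \left(-1\right) 27 = -27$)
$\left(R{\left(-18 \right)} + v{\left(17 \right)}\right) + g{\left(35 \right)} = \left(\left(- \frac{1}{4} + \frac{1}{2} \left(-18\right)\right) + 0\right) - 27 = \left(\left(- \frac{1}{4} - 9\right) + 0\right) - 27 = \left(- \frac{37}{4} + 0\right) - 27 = - \frac{37}{4} - 27 = - \frac{145}{4}$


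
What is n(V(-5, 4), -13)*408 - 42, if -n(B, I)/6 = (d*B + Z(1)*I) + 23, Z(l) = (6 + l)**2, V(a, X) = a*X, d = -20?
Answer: 523830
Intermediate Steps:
V(a, X) = X*a
n(B, I) = -138 - 294*I + 120*B (n(B, I) = -6*((-20*B + (6 + 1)**2*I) + 23) = -6*((-20*B + 7**2*I) + 23) = -6*((-20*B + 49*I) + 23) = -6*(23 - 20*B + 49*I) = -138 - 294*I + 120*B)
n(V(-5, 4), -13)*408 - 42 = (-138 - 294*(-13) + 120*(4*(-5)))*408 - 42 = (-138 + 3822 + 120*(-20))*408 - 42 = (-138 + 3822 - 2400)*408 - 42 = 1284*408 - 42 = 523872 - 42 = 523830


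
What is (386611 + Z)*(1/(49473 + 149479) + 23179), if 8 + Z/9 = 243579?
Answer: 5945963654854375/99476 ≈ 5.9773e+10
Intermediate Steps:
Z = 2192139 (Z = -72 + 9*243579 = -72 + 2192211 = 2192139)
(386611 + Z)*(1/(49473 + 149479) + 23179) = (386611 + 2192139)*(1/(49473 + 149479) + 23179) = 2578750*(1/198952 + 23179) = 2578750*(4611508409/198952) = 5945963654854375/99476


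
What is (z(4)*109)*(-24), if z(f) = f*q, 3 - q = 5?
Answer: 20928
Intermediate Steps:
q = -2 (q = 3 - 1*5 = 3 - 5 = -2)
z(f) = -2*f (z(f) = f*(-2) = -2*f)
(z(4)*109)*(-24) = (-2*4*109)*(-24) = -8*109*(-24) = -872*(-24) = 20928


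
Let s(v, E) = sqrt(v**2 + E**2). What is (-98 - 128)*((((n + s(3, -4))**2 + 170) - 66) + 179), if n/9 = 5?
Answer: -628958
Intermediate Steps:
n = 45 (n = 9*5 = 45)
s(v, E) = sqrt(E**2 + v**2)
(-98 - 128)*((((n + s(3, -4))**2 + 170) - 66) + 179) = (-98 - 128)*((((45 + sqrt((-4)**2 + 3**2))**2 + 170) - 66) + 179) = -226*((((45 + sqrt(16 + 9))**2 + 170) - 66) + 179) = -226*((((45 + sqrt(25))**2 + 170) - 66) + 179) = -226*((((45 + 5)**2 + 170) - 66) + 179) = -226*(((50**2 + 170) - 66) + 179) = -226*(((2500 + 170) - 66) + 179) = -226*((2670 - 66) + 179) = -226*(2604 + 179) = -226*2783 = -628958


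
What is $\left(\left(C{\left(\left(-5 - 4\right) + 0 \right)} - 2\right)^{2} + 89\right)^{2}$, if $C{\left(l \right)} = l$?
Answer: $44100$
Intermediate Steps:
$\left(\left(C{\left(\left(-5 - 4\right) + 0 \right)} - 2\right)^{2} + 89\right)^{2} = \left(\left(\left(\left(-5 - 4\right) + 0\right) - 2\right)^{2} + 89\right)^{2} = \left(\left(\left(-9 + 0\right) - 2\right)^{2} + 89\right)^{2} = \left(\left(-9 - 2\right)^{2} + 89\right)^{2} = \left(\left(-11\right)^{2} + 89\right)^{2} = \left(121 + 89\right)^{2} = 210^{2} = 44100$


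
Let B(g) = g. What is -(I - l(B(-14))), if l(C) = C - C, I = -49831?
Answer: 49831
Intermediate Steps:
l(C) = 0
-(I - l(B(-14))) = -(-49831 - 1*0) = -(-49831 + 0) = -1*(-49831) = 49831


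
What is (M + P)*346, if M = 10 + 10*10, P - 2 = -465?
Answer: -122138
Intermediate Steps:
P = -463 (P = 2 - 465 = -463)
M = 110 (M = 10 + 100 = 110)
(M + P)*346 = (110 - 463)*346 = -353*346 = -122138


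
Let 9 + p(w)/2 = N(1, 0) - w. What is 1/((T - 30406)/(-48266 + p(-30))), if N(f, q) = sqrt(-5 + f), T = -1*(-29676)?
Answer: 24112/365 - 2*I/365 ≈ 66.06 - 0.0054795*I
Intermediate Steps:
T = 29676
p(w) = -18 - 2*w + 4*I (p(w) = -18 + 2*(sqrt(-5 + 1) - w) = -18 + 2*(sqrt(-4) - w) = -18 + 2*(2*I - w) = -18 + 2*(-w + 2*I) = -18 + (-2*w + 4*I) = -18 - 2*w + 4*I)
1/((T - 30406)/(-48266 + p(-30))) = 1/((29676 - 30406)/(-48266 + (-18 - 2*(-30) + 4*I))) = 1/(-730/(-48266 + (-18 + 60 + 4*I))) = 1/(-730/(-48266 + (42 + 4*I))) = 1/(-730*(-48224 - 4*I)/2325554192) = 1/(-365*(-48224 - 4*I)/1162777096) = 24112/365 - 2*I/365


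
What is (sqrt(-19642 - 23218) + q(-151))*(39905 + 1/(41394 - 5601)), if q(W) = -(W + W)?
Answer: 431352539132/35793 + 2856639332*I*sqrt(10715)/35793 ≈ 1.2051e+7 + 8.2614e+6*I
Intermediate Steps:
q(W) = -2*W
(sqrt(-19642 - 23218) + q(-151))*(39905 + 1/(41394 - 5601)) = (sqrt(-19642 - 23218) - 2*(-151))*(39905 + 1/(41394 - 5601)) = (sqrt(-42860) + 302)*(39905 + 1/35793) = (2*I*sqrt(10715) + 302)*(39905 + 1/35793) = (302 + 2*I*sqrt(10715))*(1428319666/35793) = 431352539132/35793 + 2856639332*I*sqrt(10715)/35793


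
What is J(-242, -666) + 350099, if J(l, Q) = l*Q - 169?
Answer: 511102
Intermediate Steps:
J(l, Q) = -169 + Q*l (J(l, Q) = Q*l - 169 = -169 + Q*l)
J(-242, -666) + 350099 = (-169 - 666*(-242)) + 350099 = (-169 + 161172) + 350099 = 161003 + 350099 = 511102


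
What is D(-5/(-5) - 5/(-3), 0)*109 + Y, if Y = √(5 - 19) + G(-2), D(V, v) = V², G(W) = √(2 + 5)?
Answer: 6976/9 + √7 + I*√14 ≈ 777.76 + 3.7417*I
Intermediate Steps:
G(W) = √7
Y = √7 + I*√14 (Y = √(5 - 19) + √7 = √(-14) + √7 = I*√14 + √7 = √7 + I*√14 ≈ 2.6458 + 3.7417*I)
D(-5/(-5) - 5/(-3), 0)*109 + Y = (-5/(-5) - 5/(-3))²*109 + (√7 + I*√14) = (-5*(-⅕) - 5*(-⅓))²*109 + (√7 + I*√14) = (1 + 5/3)²*109 + (√7 + I*√14) = (8/3)²*109 + (√7 + I*√14) = (64/9)*109 + (√7 + I*√14) = 6976/9 + (√7 + I*√14) = 6976/9 + √7 + I*√14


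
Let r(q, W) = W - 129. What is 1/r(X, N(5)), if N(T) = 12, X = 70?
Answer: -1/117 ≈ -0.0085470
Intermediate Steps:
r(q, W) = -129 + W
1/r(X, N(5)) = 1/(-129 + 12) = 1/(-117) = -1/117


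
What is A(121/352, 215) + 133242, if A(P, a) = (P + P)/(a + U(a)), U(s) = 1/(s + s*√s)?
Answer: 974829495583114113/7316232660784 - 2365*√215/7316232660784 ≈ 1.3324e+5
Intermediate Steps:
U(s) = 1/(s + s^(3/2))
A(P, a) = 2*P/(a + 1/(a + a^(3/2))) (A(P, a) = (P + P)/(a + 1/(a + a^(3/2))) = (2*P)/(a + 1/(a + a^(3/2))) = 2*P/(a + 1/(a + a^(3/2))))
A(121/352, 215) + 133242 = 2*(121/352)*(215 + 215^(3/2))/(1 + 215*(215 + 215^(3/2))) + 133242 = 2*(121*(1/352))*(215 + 215*√215)/(1 + 215*(215 + 215*√215)) + 133242 = 2*(11/32)*(215 + 215*√215)/(1 + (46225 + 46225*√215)) + 133242 = 2*(11/32)*(215 + 215*√215)/(46226 + 46225*√215) + 133242 = 11*(215 + 215*√215)/(16*(46226 + 46225*√215)) + 133242 = 133242 + 11*(215 + 215*√215)/(16*(46226 + 46225*√215))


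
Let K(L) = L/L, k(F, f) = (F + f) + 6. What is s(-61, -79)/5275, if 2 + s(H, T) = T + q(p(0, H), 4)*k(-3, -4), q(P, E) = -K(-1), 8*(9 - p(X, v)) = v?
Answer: -16/1055 ≈ -0.015166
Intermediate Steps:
k(F, f) = 6 + F + f
p(X, v) = 9 - v/8
K(L) = 1
q(P, E) = -1 (q(P, E) = -1*1 = -1)
s(H, T) = -1 + T (s(H, T) = -2 + (T - (6 - 3 - 4)) = -2 + (T - 1*(-1)) = -2 + (T + 1) = -2 + (1 + T) = -1 + T)
s(-61, -79)/5275 = (-1 - 79)/5275 = -80*1/5275 = -16/1055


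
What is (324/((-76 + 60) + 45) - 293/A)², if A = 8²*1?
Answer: 149793121/3444736 ≈ 43.485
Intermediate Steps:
A = 64 (A = 64*1 = 64)
(324/((-76 + 60) + 45) - 293/A)² = (324/((-76 + 60) + 45) - 293/64)² = (324/(-16 + 45) - 293*1/64)² = (324/29 - 293/64)² = (12239/1856)² = 149793121/3444736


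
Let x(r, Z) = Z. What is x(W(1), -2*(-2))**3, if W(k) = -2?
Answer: 64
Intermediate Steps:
x(W(1), -2*(-2))**3 = (-2*(-2))**3 = 4**3 = 64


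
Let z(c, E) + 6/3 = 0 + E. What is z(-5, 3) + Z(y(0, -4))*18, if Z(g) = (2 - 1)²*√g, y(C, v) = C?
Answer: 1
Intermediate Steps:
z(c, E) = -2 + E (z(c, E) = -2 + (0 + E) = -2 + E)
Z(g) = √g (Z(g) = 1²*√g = 1*√g = √g)
z(-5, 3) + Z(y(0, -4))*18 = (-2 + 3) + √0*18 = 1 + 0*18 = 1 + 0 = 1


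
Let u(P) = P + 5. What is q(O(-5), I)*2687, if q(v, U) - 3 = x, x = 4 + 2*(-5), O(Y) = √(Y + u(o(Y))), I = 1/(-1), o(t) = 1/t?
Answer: -8061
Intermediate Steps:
o(t) = 1/t
I = -1
u(P) = 5 + P
O(Y) = √(5 + Y + 1/Y) (O(Y) = √(Y + (5 + 1/Y)) = √(5 + Y + 1/Y))
x = -6 (x = 4 - 10 = -6)
q(v, U) = -3 (q(v, U) = 3 - 6 = -3)
q(O(-5), I)*2687 = -3*2687 = -8061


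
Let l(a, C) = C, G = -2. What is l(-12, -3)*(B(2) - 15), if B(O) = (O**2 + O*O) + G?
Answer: 27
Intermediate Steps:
B(O) = -2 + 2*O**2 (B(O) = (O**2 + O*O) - 2 = (O**2 + O**2) - 2 = 2*O**2 - 2 = -2 + 2*O**2)
l(-12, -3)*(B(2) - 15) = -3*((-2 + 2*2**2) - 15) = -3*((-2 + 2*4) - 15) = -3*((-2 + 8) - 15) = -3*(6 - 15) = -3*(-9) = 27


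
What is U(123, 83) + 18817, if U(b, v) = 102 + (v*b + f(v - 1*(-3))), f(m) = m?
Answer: 29214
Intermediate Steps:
U(b, v) = 105 + v + b*v (U(b, v) = 102 + (v*b + (v - 1*(-3))) = 102 + (b*v + (v + 3)) = 102 + (b*v + (3 + v)) = 102 + (3 + v + b*v) = 105 + v + b*v)
U(123, 83) + 18817 = (105 + 83 + 123*83) + 18817 = (105 + 83 + 10209) + 18817 = 10397 + 18817 = 29214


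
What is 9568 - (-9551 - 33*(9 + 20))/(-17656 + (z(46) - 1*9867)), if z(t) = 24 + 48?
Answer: 262640660/27451 ≈ 9567.6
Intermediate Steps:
z(t) = 72
9568 - (-9551 - 33*(9 + 20))/(-17656 + (z(46) - 1*9867)) = 9568 - (-9551 - 33*(9 + 20))/(-17656 + (72 - 1*9867)) = 9568 - (-9551 - 33*29)/(-17656 + (72 - 9867)) = 9568 - (-9551 - 957)/(-17656 - 9795) = 9568 - (-10508)/(-27451) = 9568 - (-10508)*(-1)/27451 = 9568 - 1*10508/27451 = 9568 - 10508/27451 = 262640660/27451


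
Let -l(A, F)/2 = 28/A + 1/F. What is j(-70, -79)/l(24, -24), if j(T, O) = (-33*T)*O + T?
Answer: 730240/9 ≈ 81138.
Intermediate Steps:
l(A, F) = -56/A - 2/F (l(A, F) = -2*(28/A + 1/F) = -2*(1/F + 28/A) = -56/A - 2/F)
j(T, O) = T - 33*O*T (j(T, O) = -33*O*T + T = T - 33*O*T)
j(-70, -79)/l(24, -24) = (-70*(1 - 33*(-79)))/(-56/24 - 2/(-24)) = (-70*(1 + 2607))/(-56*1/24 - 2*(-1/24)) = (-70*2608)/(-7/3 + 1/12) = -182560/(-9/4) = -182560*(-4/9) = 730240/9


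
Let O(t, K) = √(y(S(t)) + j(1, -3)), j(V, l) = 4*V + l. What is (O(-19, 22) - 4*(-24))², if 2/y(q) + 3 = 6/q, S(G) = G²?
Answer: (103392 + √382335)²/1159929 ≈ 9326.6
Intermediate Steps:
j(V, l) = l + 4*V
y(q) = 2/(-3 + 6/q)
O(t, K) = √(1 - 2*t²/(-6 + 3*t²)) (O(t, K) = √(-2*t²/(-6 + 3*t²) + (-3 + 4*1)) = √(-2*t²/(-6 + 3*t²) + (-3 + 4)) = √(-2*t²/(-6 + 3*t²) + 1) = √(1 - 2*t²/(-6 + 3*t²)))
(O(-19, 22) - 4*(-24))² = (√3*√((-6 + (-19)²)/(-2 + (-19)²))/3 - 4*(-24))² = (√3*√((-6 + 361)/(-2 + 361))/3 + 96)² = (√3*√(355/359)/3 + 96)² = (√3*(√127445/359)/3 + 96)² = (√382335/1077 + 96)² = (96 + √382335/1077)²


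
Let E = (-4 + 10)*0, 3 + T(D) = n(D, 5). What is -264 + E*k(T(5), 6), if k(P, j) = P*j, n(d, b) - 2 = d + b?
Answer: -264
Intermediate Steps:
n(d, b) = 2 + b + d (n(d, b) = 2 + (d + b) = 2 + (b + d) = 2 + b + d)
T(D) = 4 + D (T(D) = -3 + (2 + 5 + D) = -3 + (7 + D) = 4 + D)
E = 0 (E = 6*0 = 0)
-264 + E*k(T(5), 6) = -264 + 0*((4 + 5)*6) = -264 + 0*(9*6) = -264 + 0*54 = -264 + 0 = -264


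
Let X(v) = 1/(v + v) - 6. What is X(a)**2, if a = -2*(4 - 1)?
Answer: 5329/144 ≈ 37.007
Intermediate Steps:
a = -6 (a = -2*3 = -6)
X(v) = -6 + 1/(2*v) (X(v) = 1/(2*v) - 6 = -6 + 1/(2*v))
X(a)**2 = (-6 + (1/2)/(-6))**2 = (-6 + (1/2)*(-1/6))**2 = (-6 - 1/12)**2 = (-73/12)**2 = 5329/144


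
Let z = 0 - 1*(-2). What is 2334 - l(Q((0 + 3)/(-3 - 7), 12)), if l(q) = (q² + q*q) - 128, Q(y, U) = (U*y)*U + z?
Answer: -23322/25 ≈ -932.88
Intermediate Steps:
z = 2 (z = 0 + 2 = 2)
Q(y, U) = 2 + y*U² (Q(y, U) = (U*y)*U + 2 = y*U² + 2 = 2 + y*U²)
l(q) = -128 + 2*q² (l(q) = (q² + q²) - 128 = 2*q² - 128 = -128 + 2*q²)
2334 - l(Q((0 + 3)/(-3 - 7), 12)) = 2334 - (-128 + 2*(2 + ((0 + 3)/(-3 - 7))*12²)²) = 2334 - (-128 + 2*(2 + (3/(-10))*144)²) = 2334 - (-128 + 2*(2 + (3*(-⅒))*144)²) = 2334 - (-128 + 2*(2 - 3/10*144)²) = 2334 - (-128 + 2*(2 - 216/5)²) = 2334 - (-128 + 2*(-206/5)²) = 2334 - (-128 + 2*(42436/25)) = 2334 - (-128 + 84872/25) = 2334 - 1*81672/25 = 2334 - 81672/25 = -23322/25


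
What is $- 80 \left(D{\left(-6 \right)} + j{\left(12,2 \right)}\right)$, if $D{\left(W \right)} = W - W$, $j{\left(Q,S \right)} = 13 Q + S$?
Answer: $-12640$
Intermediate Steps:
$j{\left(Q,S \right)} = S + 13 Q$
$D{\left(W \right)} = 0$
$- 80 \left(D{\left(-6 \right)} + j{\left(12,2 \right)}\right) = - 80 \left(0 + \left(2 + 13 \cdot 12\right)\right) = - 80 \left(0 + \left(2 + 156\right)\right) = - 80 \left(0 + 158\right) = \left(-80\right) 158 = -12640$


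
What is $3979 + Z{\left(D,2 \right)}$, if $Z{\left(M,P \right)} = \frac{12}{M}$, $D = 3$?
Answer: $3983$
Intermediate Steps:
$3979 + Z{\left(D,2 \right)} = 3979 + \frac{12}{3} = 3979 + 12 \cdot \frac{1}{3} = 3979 + 4 = 3983$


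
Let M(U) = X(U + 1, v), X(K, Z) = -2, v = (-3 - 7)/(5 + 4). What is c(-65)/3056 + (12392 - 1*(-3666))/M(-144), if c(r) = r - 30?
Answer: -24536719/3056 ≈ -8029.0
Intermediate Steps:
v = -10/9 ≈ -1.1111
c(r) = -30 + r
M(U) = -2
c(-65)/3056 + (12392 - 1*(-3666))/M(-144) = (-30 - 65)/3056 + (12392 - 1*(-3666))/(-2) = -95*1/3056 + (12392 + 3666)*(-½) = -95/3056 + 16058*(-½) = -95/3056 - 8029 = -24536719/3056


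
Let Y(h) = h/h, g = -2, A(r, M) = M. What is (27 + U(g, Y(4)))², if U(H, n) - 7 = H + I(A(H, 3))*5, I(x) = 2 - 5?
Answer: 289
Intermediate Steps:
I(x) = -3
Y(h) = 1
U(H, n) = -8 + H (U(H, n) = 7 + (H - 3*5) = 7 + (H - 15) = 7 + (-15 + H) = -8 + H)
(27 + U(g, Y(4)))² = (27 + (-8 - 2))² = (27 - 10)² = 17² = 289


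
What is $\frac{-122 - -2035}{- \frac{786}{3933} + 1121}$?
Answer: $\frac{2507943}{1469369} \approx 1.7068$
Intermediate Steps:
$\frac{-122 - -2035}{- \frac{786}{3933} + 1121} = \frac{-122 + 2035}{\left(-786\right) \frac{1}{3933} + 1121} = \frac{1913}{- \frac{262}{1311} + 1121} = \frac{1913}{\frac{1469369}{1311}} = 1913 \cdot \frac{1311}{1469369} = \frac{2507943}{1469369}$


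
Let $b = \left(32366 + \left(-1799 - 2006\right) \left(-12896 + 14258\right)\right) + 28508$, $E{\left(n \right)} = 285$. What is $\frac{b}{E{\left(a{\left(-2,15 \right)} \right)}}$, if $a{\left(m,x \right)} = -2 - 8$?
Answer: $- \frac{5121536}{285} \approx -17970.0$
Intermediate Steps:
$a{\left(m,x \right)} = -10$
$b = -5121536$ ($b = \left(32366 + \left(-1799 - 2006\right) 1362\right) + 28508 = \left(32366 - 5182410\right) + 28508 = -5150044 + 28508 = -5121536$)
$\frac{b}{E{\left(a{\left(-2,15 \right)} \right)}} = - \frac{5121536}{285}$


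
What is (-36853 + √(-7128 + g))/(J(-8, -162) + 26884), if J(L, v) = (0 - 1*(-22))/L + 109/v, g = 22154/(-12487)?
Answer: -11940372/8709307 + 324*I*√1111711241630/108753116509 ≈ -1.371 + 0.0031412*I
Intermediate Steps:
g = -22154/12487 (g = 22154*(-1/12487) = -22154/12487 ≈ -1.7742)
J(L, v) = 22/L + 109/v (J(L, v) = (0 + 22)/L + 109/v = 22/L + 109/v)
(-36853 + √(-7128 + g))/(J(-8, -162) + 26884) = (-36853 + √(-7128 - 22154/12487))/((22/(-8) + 109/(-162)) + 26884) = (-36853 + √(-89029490/12487))/((22*(-⅛) + 109*(-1/162)) + 26884) = (-36853 + I*√1111711241630/12487)/((-11/4 - 109/162) + 26884) = (-36853 + I*√1111711241630/12487)/(-1109/324 + 26884) = (-36853 + I*√1111711241630/12487)/(8709307/324) = (-36853 + I*√1111711241630/12487)*(324/8709307) = -11940372/8709307 + 324*I*√1111711241630/108753116509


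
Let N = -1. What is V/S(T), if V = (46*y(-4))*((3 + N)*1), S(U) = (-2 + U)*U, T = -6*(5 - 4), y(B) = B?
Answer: -23/3 ≈ -7.6667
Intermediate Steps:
T = -6 (T = -6*1 = -6)
S(U) = U*(-2 + U)
V = -368 (V = (46*(-4))*((3 - 1)*1) = -368 ≈ -368.00)
V/S(T) = -368*(-1/(6*(-2 - 6))) = -368/((-6*(-8))) = -368/48 = -368*1/48 = -23/3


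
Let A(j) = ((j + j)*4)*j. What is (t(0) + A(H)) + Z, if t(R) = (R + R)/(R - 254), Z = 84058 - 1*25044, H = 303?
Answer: 793486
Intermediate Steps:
Z = 59014 (Z = 84058 - 25044 = 59014)
t(R) = 2*R/(-254 + R) (t(R) = (2*R)/(-254 + R) = 2*R/(-254 + R))
A(j) = 8*j**2 (A(j) = ((2*j)*4)*j = (8*j)*j = 8*j**2)
(t(0) + A(H)) + Z = (2*0/(-254 + 0) + 8*303**2) + 59014 = (2*0/(-254) + 8*91809) + 59014 = (2*0*(-1/254) + 734472) + 59014 = (0 + 734472) + 59014 = 734472 + 59014 = 793486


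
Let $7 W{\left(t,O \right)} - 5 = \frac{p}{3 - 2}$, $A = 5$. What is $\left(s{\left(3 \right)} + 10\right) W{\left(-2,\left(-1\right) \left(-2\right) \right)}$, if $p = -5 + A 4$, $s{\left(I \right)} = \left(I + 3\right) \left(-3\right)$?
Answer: $- \frac{160}{7} \approx -22.857$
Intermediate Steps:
$s{\left(I \right)} = -9 - 3 I$ ($s{\left(I \right)} = \left(3 + I\right) \left(-3\right) = -9 - 3 I$)
$p = 15$ ($p = -5 + 5 \cdot 4 = -5 + 20 = 15$)
$W{\left(t,O \right)} = \frac{20}{7}$ ($W{\left(t,O \right)} = \frac{5}{7} + \frac{15 \frac{1}{3 - 2}}{7} = \frac{5}{7} + \frac{15 \cdot 1^{-1}}{7} = \frac{5}{7} + \frac{15 \cdot 1}{7} = \frac{5}{7} + \frac{1}{7} \cdot 15 = \frac{5}{7} + \frac{15}{7} = \frac{20}{7}$)
$\left(s{\left(3 \right)} + 10\right) W{\left(-2,\left(-1\right) \left(-2\right) \right)} = \left(\left(-9 - 9\right) + 10\right) \frac{20}{7} = \left(-18 + 10\right) \frac{20}{7} = \left(-8\right) \frac{20}{7} = - \frac{160}{7}$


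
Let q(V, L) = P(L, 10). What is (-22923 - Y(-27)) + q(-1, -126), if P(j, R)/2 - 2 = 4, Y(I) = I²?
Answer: -23640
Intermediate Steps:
P(j, R) = 12 (P(j, R) = 4 + 2*4 = 4 + 8 = 12)
q(V, L) = 12
(-22923 - Y(-27)) + q(-1, -126) = (-22923 - 1*(-27)²) + 12 = (-22923 - 1*729) + 12 = (-22923 - 729) + 12 = -23652 + 12 = -23640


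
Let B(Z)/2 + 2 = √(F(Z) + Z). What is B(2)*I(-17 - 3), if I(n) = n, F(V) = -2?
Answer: 80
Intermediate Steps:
B(Z) = -4 + 2*√(-2 + Z)
B(2)*I(-17 - 3) = (-4 + 2*√(-2 + 2))*(-17 - 3) = (-4 + 2*√0)*(-20) = (-4 + 2*0)*(-20) = (-4 + 0)*(-20) = -4*(-20) = 80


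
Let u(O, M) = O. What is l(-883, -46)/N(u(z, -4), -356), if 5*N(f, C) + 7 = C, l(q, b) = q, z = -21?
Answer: 4415/363 ≈ 12.163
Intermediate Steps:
N(f, C) = -7/5 + C/5
l(-883, -46)/N(u(z, -4), -356) = -883/(-7/5 + (1/5)*(-356)) = -883/(-7/5 - 356/5) = -883/(-363/5) = -883*(-5/363) = 4415/363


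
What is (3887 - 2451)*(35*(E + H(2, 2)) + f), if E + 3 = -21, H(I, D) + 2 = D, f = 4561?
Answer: 5343356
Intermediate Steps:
H(I, D) = -2 + D
E = -24 (E = -3 - 21 = -24)
(3887 - 2451)*(35*(E + H(2, 2)) + f) = (3887 - 2451)*(35*(-24 + (-2 + 2)) + 4561) = 1436*(35*(-24 + 0) + 4561) = 1436*(35*(-24) + 4561) = 1436*(-840 + 4561) = 1436*3721 = 5343356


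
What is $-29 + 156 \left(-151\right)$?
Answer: $-23585$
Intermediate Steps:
$-29 + 156 \left(-151\right) = -29 - 23556 = -23585$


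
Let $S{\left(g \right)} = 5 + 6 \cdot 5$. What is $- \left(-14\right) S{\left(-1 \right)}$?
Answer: $490$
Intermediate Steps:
$S{\left(g \right)} = 35$ ($S{\left(g \right)} = 5 + 30 = 35$)
$- \left(-14\right) S{\left(-1 \right)} = - \left(-14\right) 35 = \left(-1\right) \left(-490\right) = 490$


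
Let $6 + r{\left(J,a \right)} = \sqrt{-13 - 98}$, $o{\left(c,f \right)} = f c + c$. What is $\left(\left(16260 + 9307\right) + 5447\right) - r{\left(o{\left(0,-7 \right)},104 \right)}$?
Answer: $31020 - i \sqrt{111} \approx 31020.0 - 10.536 i$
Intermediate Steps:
$o{\left(c,f \right)} = c + c f$ ($o{\left(c,f \right)} = c f + c = c + c f$)
$r{\left(J,a \right)} = -6 + i \sqrt{111}$ ($r{\left(J,a \right)} = -6 + \sqrt{-13 - 98} = -6 + \sqrt{-111} = -6 + i \sqrt{111}$)
$\left(\left(16260 + 9307\right) + 5447\right) - r{\left(o{\left(0,-7 \right)},104 \right)} = \left(\left(16260 + 9307\right) + 5447\right) - \left(-6 + i \sqrt{111}\right) = \left(25567 + 5447\right) + \left(6 - i \sqrt{111}\right) = 31014 + \left(6 - i \sqrt{111}\right) = 31020 - i \sqrt{111}$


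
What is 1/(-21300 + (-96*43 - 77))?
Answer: -1/25505 ≈ -3.9208e-5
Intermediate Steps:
1/(-21300 + (-96*43 - 77)) = 1/(-21300 + (-4128 - 77)) = 1/(-21300 - 4205) = 1/(-25505) = -1/25505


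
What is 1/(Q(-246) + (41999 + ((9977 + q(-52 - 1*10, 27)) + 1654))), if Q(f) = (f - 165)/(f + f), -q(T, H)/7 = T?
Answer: 164/8866633 ≈ 1.8496e-5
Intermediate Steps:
q(T, H) = -7*T
Q(f) = (-165 + f)/(2*f) (Q(f) = (-165 + f)/((2*f)) = (-165 + f)*(1/(2*f)) = (-165 + f)/(2*f))
1/(Q(-246) + (41999 + ((9977 + q(-52 - 1*10, 27)) + 1654))) = 1/((½)*(-165 - 246)/(-246) + (41999 + ((9977 - 7*(-52 - 1*10)) + 1654))) = 1/((½)*(-1/246)*(-411) + (41999 + ((9977 - 7*(-52 - 10)) + 1654))) = 1/(137/164 + (41999 + ((9977 - 7*(-62)) + 1654))) = 1/(137/164 + (41999 + ((9977 + 434) + 1654))) = 1/(137/164 + (41999 + (10411 + 1654))) = 1/(137/164 + (41999 + 12065)) = 1/(137/164 + 54064) = 1/(8866633/164) = 164/8866633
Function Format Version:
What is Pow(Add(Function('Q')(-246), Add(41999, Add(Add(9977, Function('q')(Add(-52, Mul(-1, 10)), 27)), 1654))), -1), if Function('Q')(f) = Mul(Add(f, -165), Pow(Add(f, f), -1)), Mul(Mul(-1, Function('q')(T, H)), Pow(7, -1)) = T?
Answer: Rational(164, 8866633) ≈ 1.8496e-5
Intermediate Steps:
Function('q')(T, H) = Mul(-7, T)
Function('Q')(f) = Mul(Rational(1, 2), Pow(f, -1), Add(-165, f)) (Function('Q')(f) = Mul(Add(-165, f), Pow(Mul(2, f), -1)) = Mul(Add(-165, f), Mul(Rational(1, 2), Pow(f, -1))) = Mul(Rational(1, 2), Pow(f, -1), Add(-165, f)))
Pow(Add(Function('Q')(-246), Add(41999, Add(Add(9977, Function('q')(Add(-52, Mul(-1, 10)), 27)), 1654))), -1) = Pow(Add(Mul(Rational(1, 2), Pow(-246, -1), Add(-165, -246)), Add(41999, Add(Add(9977, Mul(-7, Add(-52, Mul(-1, 10)))), 1654))), -1) = Pow(Add(Mul(Rational(1, 2), Rational(-1, 246), -411), Add(41999, Add(Add(9977, Mul(-7, Add(-52, -10))), 1654))), -1) = Pow(Add(Rational(137, 164), Add(41999, Add(Add(9977, Mul(-7, -62)), 1654))), -1) = Pow(Add(Rational(137, 164), Add(41999, Add(Add(9977, 434), 1654))), -1) = Pow(Add(Rational(137, 164), Add(41999, Add(10411, 1654))), -1) = Pow(Add(Rational(137, 164), Add(41999, 12065)), -1) = Pow(Add(Rational(137, 164), 54064), -1) = Pow(Rational(8866633, 164), -1) = Rational(164, 8866633)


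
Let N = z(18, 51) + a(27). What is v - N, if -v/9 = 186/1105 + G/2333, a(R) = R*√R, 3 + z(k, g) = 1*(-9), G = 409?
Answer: 22962633/2577965 - 81*√3 ≈ -131.39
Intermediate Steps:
z(k, g) = -12 (z(k, g) = -3 + 1*(-9) = -3 - 9 = -12)
a(R) = R^(3/2)
N = -12 + 81*√3 (N = -12 + 27^(3/2) = -12 + 81*√3 ≈ 128.30)
v = -7972947/2577965 (v = -9*(186/1105 + 409/2333) = -9*885883/2577965 = -7972947/2577965 ≈ -3.0927)
v - N = -7972947/2577965 - (-12 + 81*√3) = -7972947/2577965 + (12 - 81*√3) = 22962633/2577965 - 81*√3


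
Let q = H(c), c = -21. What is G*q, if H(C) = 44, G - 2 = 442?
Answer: 19536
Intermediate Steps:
G = 444 (G = 2 + 442 = 444)
q = 44
G*q = 444*44 = 19536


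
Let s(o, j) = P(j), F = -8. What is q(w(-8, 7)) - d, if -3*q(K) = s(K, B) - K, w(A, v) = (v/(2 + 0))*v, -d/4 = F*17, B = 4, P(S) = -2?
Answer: -3211/6 ≈ -535.17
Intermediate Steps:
d = 544 (d = -(-32)*17 = -4*(-136) = 544)
s(o, j) = -2
w(A, v) = v²/2 (w(A, v) = (v/2)*v = v²/2)
q(K) = ⅔ + K/3 (q(K) = -(-2 - K)/3 = ⅔ + K/3)
q(w(-8, 7)) - d = (⅔ + ((½)*7²)/3) - 1*544 = (⅔ + ((½)*49)/3) - 544 = (⅔ + (⅓)*(49/2)) - 544 = (⅔ + 49/6) - 544 = 53/6 - 544 = -3211/6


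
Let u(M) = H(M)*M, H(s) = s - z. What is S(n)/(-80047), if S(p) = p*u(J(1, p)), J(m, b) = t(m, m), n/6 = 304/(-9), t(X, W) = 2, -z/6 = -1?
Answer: -256/12639 ≈ -0.020255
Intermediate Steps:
z = 6 (z = -6*(-1) = 6)
H(s) = -6 + s (H(s) = s - 1*6 = s - 6 = -6 + s)
n = -608/3 (n = 6*(304/(-9)) = 6*(304*(-⅑)) = 6*(-304/9) = -608/3 ≈ -202.67)
J(m, b) = 2
u(M) = M*(-6 + M) (u(M) = (-6 + M)*M = M*(-6 + M))
S(p) = -8*p (S(p) = p*(2*(-6 + 2)) = p*(2*(-4)) = p*(-8) = -8*p)
S(n)/(-80047) = -8*(-608/3)/(-80047) = (4864/3)*(-1/80047) = -256/12639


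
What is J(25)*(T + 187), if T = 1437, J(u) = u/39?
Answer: 40600/39 ≈ 1041.0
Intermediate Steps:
J(u) = u/39 (J(u) = u*(1/39) = u/39)
J(25)*(T + 187) = ((1/39)*25)*(1437 + 187) = (25/39)*1624 = 40600/39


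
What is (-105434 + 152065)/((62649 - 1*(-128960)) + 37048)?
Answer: 3587/17589 ≈ 0.20393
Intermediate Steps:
(-105434 + 152065)/((62649 - 1*(-128960)) + 37048) = 46631/((62649 + 128960) + 37048) = 46631/(191609 + 37048) = 46631/228657 = 46631*(1/228657) = 3587/17589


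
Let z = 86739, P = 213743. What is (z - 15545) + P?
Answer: 284937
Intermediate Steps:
(z - 15545) + P = (86739 - 15545) + 213743 = 71194 + 213743 = 284937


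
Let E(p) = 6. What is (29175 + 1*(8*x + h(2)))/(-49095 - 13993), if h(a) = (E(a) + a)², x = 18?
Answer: -29383/63088 ≈ -0.46575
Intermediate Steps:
h(a) = (6 + a)²
(29175 + 1*(8*x + h(2)))/(-49095 - 13993) = (29175 + 1*(8*18 + (6 + 2)²))/(-49095 - 13993) = (29175 + 1*(144 + 8²))/(-63088) = (29175 + 1*(144 + 64))*(-1/63088) = (29175 + 1*208)*(-1/63088) = (29175 + 208)*(-1/63088) = 29383*(-1/63088) = -29383/63088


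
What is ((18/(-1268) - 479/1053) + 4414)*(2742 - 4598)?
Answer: -2734335356320/333801 ≈ -8.1915e+6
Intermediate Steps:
((18/(-1268) - 479/1053) + 4414)*(2742 - 4598) = ((18*(-1/1268) - 479*1/1053) + 4414)*(-1856) = ((-9/634 - 479/1053) + 4414)*(-1856) = (-313163/667602 + 4414)*(-1856) = (2946482065/667602)*(-1856) = -2734335356320/333801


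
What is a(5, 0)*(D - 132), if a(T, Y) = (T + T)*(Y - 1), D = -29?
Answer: 1610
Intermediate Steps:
a(T, Y) = 2*T*(-1 + Y) (a(T, Y) = (2*T)*(-1 + Y) = 2*T*(-1 + Y))
a(5, 0)*(D - 132) = (2*5*(-1 + 0))*(-29 - 132) = (2*5*(-1))*(-161) = -10*(-161) = 1610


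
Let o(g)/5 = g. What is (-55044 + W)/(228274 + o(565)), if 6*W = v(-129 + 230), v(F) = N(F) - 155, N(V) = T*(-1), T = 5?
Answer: -165212/693297 ≈ -0.23830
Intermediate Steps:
o(g) = 5*g
N(V) = -5 (N(V) = 5*(-1) = -5)
v(F) = -160 (v(F) = -5 - 155 = -160)
W = -80/3 (W = (⅙)*(-160) = -80/3 ≈ -26.667)
(-55044 + W)/(228274 + o(565)) = (-55044 - 80/3)/(228274 + 5*565) = -165212/(3*(228274 + 2825)) = -165212/3/231099 = -165212/3*1/231099 = -165212/693297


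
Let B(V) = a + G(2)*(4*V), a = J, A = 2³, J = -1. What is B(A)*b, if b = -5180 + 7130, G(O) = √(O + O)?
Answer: 122850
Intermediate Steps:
A = 8
a = -1
G(O) = √2*√O (G(O) = √(2*O) = √2*√O)
B(V) = -1 + 8*V (B(V) = -1 + (√2*√2)*(4*V) = -1 + 2*(4*V) = -1 + 8*V)
b = 1950
B(A)*b = (-1 + 8*8)*1950 = (-1 + 64)*1950 = 63*1950 = 122850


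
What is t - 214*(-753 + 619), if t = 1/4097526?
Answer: 117500655577/4097526 ≈ 28676.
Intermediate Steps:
t = 1/4097526 ≈ 2.4405e-7
t - 214*(-753 + 619) = 1/4097526 - 214*(-753 + 619) = 1/4097526 - 214*(-134) = 1/4097526 - 1*(-28676) = 1/4097526 + 28676 = 117500655577/4097526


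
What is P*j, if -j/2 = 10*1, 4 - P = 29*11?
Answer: 6300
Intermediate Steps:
P = -315 (P = 4 - 29*11 = 4 - 1*319 = 4 - 319 = -315)
j = -20 ≈ -20.000
P*j = -315*(-20) = 6300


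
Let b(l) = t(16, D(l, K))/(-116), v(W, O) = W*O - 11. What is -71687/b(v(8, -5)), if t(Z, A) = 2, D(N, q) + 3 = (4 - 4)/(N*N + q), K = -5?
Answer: 4157846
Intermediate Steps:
D(N, q) = -3 (D(N, q) = -3 + (4 - 4)/(N*N + q) = -3 + 0/(N² + q) = -3 + 0/(q + N²) = -3 + 0 = -3)
v(W, O) = -11 + O*W (v(W, O) = O*W - 11 = -11 + O*W)
b(l) = -1/58 (b(l) = 2/(-116) = 2*(-1/116) = -1/58)
-71687/b(v(8, -5)) = -71687/(-1/58) = -71687*(-58) = 4157846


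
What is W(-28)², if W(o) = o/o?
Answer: 1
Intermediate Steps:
W(o) = 1
W(-28)² = 1² = 1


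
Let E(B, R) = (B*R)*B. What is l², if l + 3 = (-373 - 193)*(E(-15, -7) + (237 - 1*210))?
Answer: 767665107225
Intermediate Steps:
E(B, R) = R*B²
l = 876165 (l = -3 + (-373 - 193)*(-7*(-15)² + (237 - 1*210)) = -3 - 566*(-7*225 + (237 - 210)) = -3 - 566*(-1575 + 27) = -3 - 566*(-1548) = -3 + 876168 = 876165)
l² = 876165² = 767665107225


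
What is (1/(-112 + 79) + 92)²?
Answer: 9211225/1089 ≈ 8458.4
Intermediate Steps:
(1/(-112 + 79) + 92)² = (1/(-33) + 92)² = (-1/33 + 92)² = (3035/33)² = 9211225/1089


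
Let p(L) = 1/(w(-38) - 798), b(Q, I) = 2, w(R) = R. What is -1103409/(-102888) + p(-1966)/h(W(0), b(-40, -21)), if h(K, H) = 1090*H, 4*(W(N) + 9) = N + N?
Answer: 27929732381/2604323920 ≈ 10.724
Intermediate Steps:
W(N) = -9 + N/2 (W(N) = -9 + (N + N)/4 = -9 + (2*N)/4 = -9 + N/2)
p(L) = -1/836 (p(L) = 1/(-38 - 798) = 1/(-836) = -1/836)
-1103409/(-102888) + p(-1966)/h(W(0), b(-40, -21)) = -1103409/(-102888) - 1/(836*(1090*2)) = -1103409*(-1/102888) - 1/836/2180 = 122601/11432 - 1/836*1/2180 = 122601/11432 - 1/1822480 = 27929732381/2604323920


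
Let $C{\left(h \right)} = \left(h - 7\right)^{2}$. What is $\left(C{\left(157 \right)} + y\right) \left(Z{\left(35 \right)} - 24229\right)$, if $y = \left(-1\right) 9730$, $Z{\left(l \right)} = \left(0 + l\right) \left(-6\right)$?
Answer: $-312086030$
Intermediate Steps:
$Z{\left(l \right)} = - 6 l$ ($Z{\left(l \right)} = l \left(-6\right) = - 6 l$)
$C{\left(h \right)} = \left(-7 + h\right)^{2}$
$y = -9730$
$\left(C{\left(157 \right)} + y\right) \left(Z{\left(35 \right)} - 24229\right) = \left(\left(-7 + 157\right)^{2} - 9730\right) \left(\left(-6\right) 35 - 24229\right) = \left(150^{2} - 9730\right) \left(-210 - 24229\right) = \left(22500 - 9730\right) \left(-24439\right) = 12770 \left(-24439\right) = -312086030$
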